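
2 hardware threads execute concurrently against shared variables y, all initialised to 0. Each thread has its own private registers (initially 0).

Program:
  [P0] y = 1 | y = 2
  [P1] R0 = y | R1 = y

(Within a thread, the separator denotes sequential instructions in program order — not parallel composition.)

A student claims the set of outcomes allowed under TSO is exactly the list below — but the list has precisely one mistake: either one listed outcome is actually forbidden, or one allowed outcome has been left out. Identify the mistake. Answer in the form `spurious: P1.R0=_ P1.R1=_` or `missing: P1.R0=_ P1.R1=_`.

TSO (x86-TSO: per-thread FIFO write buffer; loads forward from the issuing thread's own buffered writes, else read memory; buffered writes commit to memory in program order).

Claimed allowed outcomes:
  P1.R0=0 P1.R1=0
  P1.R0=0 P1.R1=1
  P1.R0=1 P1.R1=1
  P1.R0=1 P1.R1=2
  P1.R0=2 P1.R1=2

outcome vector order: (P1.R0,P1.R1)
[TSO] allowed = {<0 0> <0 1> <0 2> <1 1> <1 2> <2 2>}
TSO∖claimed = {<0 2>}

missing: P1.R0=0 P1.R1=2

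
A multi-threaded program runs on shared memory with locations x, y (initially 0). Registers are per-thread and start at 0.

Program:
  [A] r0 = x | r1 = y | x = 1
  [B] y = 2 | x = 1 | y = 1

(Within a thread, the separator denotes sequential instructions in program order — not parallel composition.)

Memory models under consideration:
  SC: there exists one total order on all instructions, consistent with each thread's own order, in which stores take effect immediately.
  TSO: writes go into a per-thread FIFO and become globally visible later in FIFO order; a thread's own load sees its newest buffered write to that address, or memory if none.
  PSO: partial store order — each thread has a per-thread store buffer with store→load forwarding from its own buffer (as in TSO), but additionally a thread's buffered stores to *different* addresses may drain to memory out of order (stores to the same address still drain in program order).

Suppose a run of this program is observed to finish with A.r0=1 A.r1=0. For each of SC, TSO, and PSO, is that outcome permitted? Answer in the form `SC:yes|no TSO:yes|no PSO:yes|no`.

SC:no TSO:no PSO:yes

outcome vector order: (A.r0,A.r1)
[SC] allowed = {<0 0>, <0 1>, <0 2>, <1 1>, <1 2>}
[TSO] allowed = {<0 0>, <0 1>, <0 2>, <1 1>, <1 2>}
[PSO] allowed = {<0 0>, <0 1>, <0 2>, <1 0>, <1 1>, <1 2>}
target <1 0> ∈ {PSO}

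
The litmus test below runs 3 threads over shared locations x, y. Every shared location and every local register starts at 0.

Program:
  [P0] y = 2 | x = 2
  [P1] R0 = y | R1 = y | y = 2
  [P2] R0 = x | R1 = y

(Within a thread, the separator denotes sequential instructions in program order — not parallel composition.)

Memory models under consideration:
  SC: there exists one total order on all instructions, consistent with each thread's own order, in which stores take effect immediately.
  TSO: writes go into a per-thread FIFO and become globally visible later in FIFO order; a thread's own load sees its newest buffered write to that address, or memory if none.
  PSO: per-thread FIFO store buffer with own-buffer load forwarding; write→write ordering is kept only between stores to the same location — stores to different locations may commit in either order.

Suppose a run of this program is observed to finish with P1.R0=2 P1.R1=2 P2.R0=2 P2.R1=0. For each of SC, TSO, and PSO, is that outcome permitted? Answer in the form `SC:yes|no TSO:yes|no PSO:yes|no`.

outcome vector order: (P1.R0,P1.R1,P2.R0,P2.R1)
SC: 9 outcomes — {0/0/0/0 0/0/0/2 0/0/2/2 0/2/0/0 0/2/0/2 0/2/2/2 2/2/0/0 2/2/0/2 2/2/2/2}
TSO: 9 outcomes — {0/0/0/0 0/0/0/2 0/0/2/2 0/2/0/0 0/2/0/2 0/2/2/2 2/2/0/0 2/2/0/2 2/2/2/2}
PSO: 12 outcomes — {0/0/0/0 0/0/0/2 0/0/2/0 0/0/2/2 0/2/0/0 0/2/0/2 0/2/2/0 0/2/2/2 2/2/0/0 2/2/0/2 2/2/2/0 2/2/2/2}
target 2/2/2/0 ∈ {PSO}

SC:no TSO:no PSO:yes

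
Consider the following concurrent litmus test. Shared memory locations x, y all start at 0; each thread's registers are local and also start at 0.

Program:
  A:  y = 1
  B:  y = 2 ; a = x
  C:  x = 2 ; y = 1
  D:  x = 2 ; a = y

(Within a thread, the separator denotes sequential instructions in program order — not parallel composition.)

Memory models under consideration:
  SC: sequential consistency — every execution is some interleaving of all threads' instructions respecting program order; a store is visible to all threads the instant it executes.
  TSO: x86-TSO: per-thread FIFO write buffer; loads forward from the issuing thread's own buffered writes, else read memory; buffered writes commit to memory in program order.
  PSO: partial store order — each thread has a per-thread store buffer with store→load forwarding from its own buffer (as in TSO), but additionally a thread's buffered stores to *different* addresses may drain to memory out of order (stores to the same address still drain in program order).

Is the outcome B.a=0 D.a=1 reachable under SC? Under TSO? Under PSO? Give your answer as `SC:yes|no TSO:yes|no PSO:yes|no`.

outcome vector order: (B.a,D.a)
SC: 5 outcomes — {<0 1>, <0 2>, <2 0>, <2 1>, <2 2>}
TSO: 6 outcomes — {<0 0>, <0 1>, <0 2>, <2 0>, <2 1>, <2 2>}
PSO: 6 outcomes — {<0 0>, <0 1>, <0 2>, <2 0>, <2 1>, <2 2>}
target <0 1> ∈ {SC,TSO,PSO}

SC:yes TSO:yes PSO:yes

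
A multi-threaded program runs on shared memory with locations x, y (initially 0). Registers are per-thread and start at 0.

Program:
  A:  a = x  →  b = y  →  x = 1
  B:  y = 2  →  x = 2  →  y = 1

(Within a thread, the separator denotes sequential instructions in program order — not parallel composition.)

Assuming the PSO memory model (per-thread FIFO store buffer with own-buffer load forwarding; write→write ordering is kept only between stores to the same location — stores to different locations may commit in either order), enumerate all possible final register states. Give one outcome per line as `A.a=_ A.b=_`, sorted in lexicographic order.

outcome vector order: (A.a,A.b)
|PSO outcomes| = 6

A.a=0 A.b=0
A.a=0 A.b=1
A.a=0 A.b=2
A.a=2 A.b=0
A.a=2 A.b=1
A.a=2 A.b=2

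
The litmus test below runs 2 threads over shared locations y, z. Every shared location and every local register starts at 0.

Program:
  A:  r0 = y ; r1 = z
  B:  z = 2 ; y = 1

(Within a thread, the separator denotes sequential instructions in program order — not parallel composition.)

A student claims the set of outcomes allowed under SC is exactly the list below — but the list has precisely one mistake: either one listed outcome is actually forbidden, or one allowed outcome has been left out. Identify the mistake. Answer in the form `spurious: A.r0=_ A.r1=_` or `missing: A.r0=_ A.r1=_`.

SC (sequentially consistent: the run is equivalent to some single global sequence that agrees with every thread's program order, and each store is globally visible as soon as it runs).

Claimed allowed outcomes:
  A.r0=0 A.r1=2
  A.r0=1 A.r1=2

missing: A.r0=0 A.r1=0

outcome vector order: (A.r0,A.r1)
under SC → 00 02 12
SC∖claimed = {00}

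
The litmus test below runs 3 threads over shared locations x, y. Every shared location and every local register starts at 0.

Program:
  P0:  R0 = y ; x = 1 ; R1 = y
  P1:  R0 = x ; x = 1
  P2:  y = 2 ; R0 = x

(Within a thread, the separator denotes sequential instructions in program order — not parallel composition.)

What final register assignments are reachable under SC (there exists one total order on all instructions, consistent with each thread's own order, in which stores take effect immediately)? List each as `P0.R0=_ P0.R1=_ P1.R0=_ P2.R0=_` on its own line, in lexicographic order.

outcome vector order: (P0.R0,P0.R1,P1.R0,P2.R0)
|SC outcomes| = 10

P0.R0=0 P0.R1=0 P1.R0=0 P2.R0=1
P0.R0=0 P0.R1=0 P1.R0=1 P2.R0=1
P0.R0=0 P0.R1=2 P1.R0=0 P2.R0=0
P0.R0=0 P0.R1=2 P1.R0=0 P2.R0=1
P0.R0=0 P0.R1=2 P1.R0=1 P2.R0=0
P0.R0=0 P0.R1=2 P1.R0=1 P2.R0=1
P0.R0=2 P0.R1=2 P1.R0=0 P2.R0=0
P0.R0=2 P0.R1=2 P1.R0=0 P2.R0=1
P0.R0=2 P0.R1=2 P1.R0=1 P2.R0=0
P0.R0=2 P0.R1=2 P1.R0=1 P2.R0=1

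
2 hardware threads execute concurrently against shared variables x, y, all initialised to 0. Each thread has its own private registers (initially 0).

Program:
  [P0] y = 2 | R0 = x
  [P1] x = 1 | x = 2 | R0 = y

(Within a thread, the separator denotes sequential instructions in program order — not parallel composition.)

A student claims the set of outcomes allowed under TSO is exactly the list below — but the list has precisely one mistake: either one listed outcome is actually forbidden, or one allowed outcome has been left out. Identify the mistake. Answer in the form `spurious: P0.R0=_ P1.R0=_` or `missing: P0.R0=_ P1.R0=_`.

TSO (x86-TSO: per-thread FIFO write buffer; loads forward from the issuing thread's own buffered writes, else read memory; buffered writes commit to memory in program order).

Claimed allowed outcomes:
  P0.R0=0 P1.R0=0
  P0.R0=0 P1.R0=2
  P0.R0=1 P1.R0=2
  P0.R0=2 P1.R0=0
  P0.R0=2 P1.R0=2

missing: P0.R0=1 P1.R0=0

outcome vector order: (P0.R0,P1.R0)
under TSO → (0,0), (0,2), (1,0), (1,2), (2,0), (2,2)
TSO∖claimed = {(1,0)}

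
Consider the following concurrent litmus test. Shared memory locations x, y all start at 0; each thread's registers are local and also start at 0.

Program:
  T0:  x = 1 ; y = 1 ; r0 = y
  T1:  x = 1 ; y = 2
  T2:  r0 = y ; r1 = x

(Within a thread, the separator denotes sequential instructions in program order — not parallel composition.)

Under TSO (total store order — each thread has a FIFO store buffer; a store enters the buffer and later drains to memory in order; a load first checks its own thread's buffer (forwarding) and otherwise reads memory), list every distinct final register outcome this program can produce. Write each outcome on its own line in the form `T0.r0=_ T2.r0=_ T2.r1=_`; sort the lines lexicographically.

outcome vector order: (T0.r0,T2.r0,T2.r1)
|TSO outcomes| = 8

T0.r0=1 T2.r0=0 T2.r1=0
T0.r0=1 T2.r0=0 T2.r1=1
T0.r0=1 T2.r0=1 T2.r1=1
T0.r0=1 T2.r0=2 T2.r1=1
T0.r0=2 T2.r0=0 T2.r1=0
T0.r0=2 T2.r0=0 T2.r1=1
T0.r0=2 T2.r0=1 T2.r1=1
T0.r0=2 T2.r0=2 T2.r1=1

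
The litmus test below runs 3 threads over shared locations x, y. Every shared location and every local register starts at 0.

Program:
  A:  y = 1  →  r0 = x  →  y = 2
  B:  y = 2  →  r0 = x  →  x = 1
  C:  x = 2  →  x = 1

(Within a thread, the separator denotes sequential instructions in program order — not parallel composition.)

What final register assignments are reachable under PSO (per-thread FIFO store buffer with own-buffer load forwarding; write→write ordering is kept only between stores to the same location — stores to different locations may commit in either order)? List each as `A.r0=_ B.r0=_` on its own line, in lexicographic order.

A.r0=0 B.r0=0
A.r0=0 B.r0=1
A.r0=0 B.r0=2
A.r0=1 B.r0=0
A.r0=1 B.r0=1
A.r0=1 B.r0=2
A.r0=2 B.r0=0
A.r0=2 B.r0=1
A.r0=2 B.r0=2

outcome vector order: (A.r0,B.r0)
|PSO outcomes| = 9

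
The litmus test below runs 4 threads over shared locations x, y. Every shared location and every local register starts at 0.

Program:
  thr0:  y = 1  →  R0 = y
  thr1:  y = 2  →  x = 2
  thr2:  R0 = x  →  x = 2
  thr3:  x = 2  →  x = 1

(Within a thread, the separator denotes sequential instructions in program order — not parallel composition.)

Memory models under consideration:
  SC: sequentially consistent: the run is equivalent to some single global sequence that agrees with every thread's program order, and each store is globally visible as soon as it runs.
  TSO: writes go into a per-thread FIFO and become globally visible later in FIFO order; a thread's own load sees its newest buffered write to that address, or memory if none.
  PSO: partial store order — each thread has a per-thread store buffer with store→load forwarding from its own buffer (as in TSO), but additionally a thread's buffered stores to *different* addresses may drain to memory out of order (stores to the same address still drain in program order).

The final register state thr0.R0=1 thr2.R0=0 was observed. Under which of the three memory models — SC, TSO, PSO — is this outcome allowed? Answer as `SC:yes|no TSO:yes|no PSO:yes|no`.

SC:yes TSO:yes PSO:yes

outcome vector order: (thr0.R0,thr2.R0)
SC (6): (1,0); (1,1); (1,2); (2,0); (2,1); (2,2)
TSO (6): (1,0); (1,1); (1,2); (2,0); (2,1); (2,2)
PSO (6): (1,0); (1,1); (1,2); (2,0); (2,1); (2,2)
target (1,0) ∈ {SC,TSO,PSO}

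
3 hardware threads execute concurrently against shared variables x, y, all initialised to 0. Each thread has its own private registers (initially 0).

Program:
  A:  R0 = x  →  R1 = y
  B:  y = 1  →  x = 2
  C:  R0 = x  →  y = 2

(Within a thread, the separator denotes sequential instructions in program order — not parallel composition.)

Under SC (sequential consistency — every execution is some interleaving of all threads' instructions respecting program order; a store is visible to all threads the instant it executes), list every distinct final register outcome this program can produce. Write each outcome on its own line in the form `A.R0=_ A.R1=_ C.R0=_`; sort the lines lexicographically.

outcome vector order: (A.R0,A.R1,C.R0)
|SC outcomes| = 10

A.R0=0 A.R1=0 C.R0=0
A.R0=0 A.R1=0 C.R0=2
A.R0=0 A.R1=1 C.R0=0
A.R0=0 A.R1=1 C.R0=2
A.R0=0 A.R1=2 C.R0=0
A.R0=0 A.R1=2 C.R0=2
A.R0=2 A.R1=1 C.R0=0
A.R0=2 A.R1=1 C.R0=2
A.R0=2 A.R1=2 C.R0=0
A.R0=2 A.R1=2 C.R0=2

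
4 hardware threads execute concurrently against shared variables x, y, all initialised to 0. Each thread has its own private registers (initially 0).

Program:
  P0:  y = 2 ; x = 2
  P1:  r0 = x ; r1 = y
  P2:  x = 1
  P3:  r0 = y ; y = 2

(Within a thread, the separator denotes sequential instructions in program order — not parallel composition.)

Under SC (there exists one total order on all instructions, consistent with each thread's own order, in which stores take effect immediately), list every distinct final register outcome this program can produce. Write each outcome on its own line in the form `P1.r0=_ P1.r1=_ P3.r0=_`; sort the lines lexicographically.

outcome vector order: (P1.r0,P1.r1,P3.r0)
|SC outcomes| = 10

P1.r0=0 P1.r1=0 P3.r0=0
P1.r0=0 P1.r1=0 P3.r0=2
P1.r0=0 P1.r1=2 P3.r0=0
P1.r0=0 P1.r1=2 P3.r0=2
P1.r0=1 P1.r1=0 P3.r0=0
P1.r0=1 P1.r1=0 P3.r0=2
P1.r0=1 P1.r1=2 P3.r0=0
P1.r0=1 P1.r1=2 P3.r0=2
P1.r0=2 P1.r1=2 P3.r0=0
P1.r0=2 P1.r1=2 P3.r0=2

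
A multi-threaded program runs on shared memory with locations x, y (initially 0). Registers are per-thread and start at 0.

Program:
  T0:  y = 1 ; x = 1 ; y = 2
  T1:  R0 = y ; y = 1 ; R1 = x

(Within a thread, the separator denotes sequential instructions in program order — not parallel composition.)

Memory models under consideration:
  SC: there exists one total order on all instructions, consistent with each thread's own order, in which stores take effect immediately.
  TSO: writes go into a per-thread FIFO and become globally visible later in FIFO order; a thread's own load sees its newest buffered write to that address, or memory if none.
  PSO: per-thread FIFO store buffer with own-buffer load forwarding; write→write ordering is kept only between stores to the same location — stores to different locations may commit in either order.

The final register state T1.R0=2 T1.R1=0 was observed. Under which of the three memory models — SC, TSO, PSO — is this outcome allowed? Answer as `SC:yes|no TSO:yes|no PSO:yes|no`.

outcome vector order: (T1.R0,T1.R1)
SC (5): 00; 01; 10; 11; 21
TSO (5): 00; 01; 10; 11; 21
PSO (6): 00; 01; 10; 11; 20; 21
target 20 ∈ {PSO}

SC:no TSO:no PSO:yes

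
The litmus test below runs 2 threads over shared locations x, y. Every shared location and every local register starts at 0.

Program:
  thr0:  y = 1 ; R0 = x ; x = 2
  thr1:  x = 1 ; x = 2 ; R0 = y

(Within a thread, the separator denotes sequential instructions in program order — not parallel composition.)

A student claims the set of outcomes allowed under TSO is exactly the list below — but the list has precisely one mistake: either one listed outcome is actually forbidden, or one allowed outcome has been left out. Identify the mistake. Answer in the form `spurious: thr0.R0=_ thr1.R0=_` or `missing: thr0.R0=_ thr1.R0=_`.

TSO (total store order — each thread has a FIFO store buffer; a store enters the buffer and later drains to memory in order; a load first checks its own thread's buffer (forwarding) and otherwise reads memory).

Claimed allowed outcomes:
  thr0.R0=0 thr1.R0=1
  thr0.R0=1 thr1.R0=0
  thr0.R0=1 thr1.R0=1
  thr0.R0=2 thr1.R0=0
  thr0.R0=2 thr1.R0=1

missing: thr0.R0=0 thr1.R0=0

outcome vector order: (thr0.R0,thr1.R0)
[TSO] allowed = {00, 01, 10, 11, 20, 21}
TSO∖claimed = {00}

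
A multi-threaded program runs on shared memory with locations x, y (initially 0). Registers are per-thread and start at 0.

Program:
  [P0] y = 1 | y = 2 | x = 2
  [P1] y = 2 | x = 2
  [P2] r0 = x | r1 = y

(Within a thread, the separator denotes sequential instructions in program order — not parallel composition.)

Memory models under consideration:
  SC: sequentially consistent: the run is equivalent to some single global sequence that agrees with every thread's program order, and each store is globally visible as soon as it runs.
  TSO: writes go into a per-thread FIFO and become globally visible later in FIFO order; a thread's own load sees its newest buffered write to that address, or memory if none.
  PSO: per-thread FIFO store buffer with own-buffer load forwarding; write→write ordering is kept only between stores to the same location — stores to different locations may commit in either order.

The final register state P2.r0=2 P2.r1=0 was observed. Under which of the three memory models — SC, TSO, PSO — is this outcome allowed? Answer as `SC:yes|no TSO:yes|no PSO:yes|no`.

SC:no TSO:no PSO:yes

outcome vector order: (P2.r0,P2.r1)
SC (5): <0 0>, <0 1>, <0 2>, <2 1>, <2 2>
TSO (5): <0 0>, <0 1>, <0 2>, <2 1>, <2 2>
PSO (6): <0 0>, <0 1>, <0 2>, <2 0>, <2 1>, <2 2>
target <2 0> ∈ {PSO}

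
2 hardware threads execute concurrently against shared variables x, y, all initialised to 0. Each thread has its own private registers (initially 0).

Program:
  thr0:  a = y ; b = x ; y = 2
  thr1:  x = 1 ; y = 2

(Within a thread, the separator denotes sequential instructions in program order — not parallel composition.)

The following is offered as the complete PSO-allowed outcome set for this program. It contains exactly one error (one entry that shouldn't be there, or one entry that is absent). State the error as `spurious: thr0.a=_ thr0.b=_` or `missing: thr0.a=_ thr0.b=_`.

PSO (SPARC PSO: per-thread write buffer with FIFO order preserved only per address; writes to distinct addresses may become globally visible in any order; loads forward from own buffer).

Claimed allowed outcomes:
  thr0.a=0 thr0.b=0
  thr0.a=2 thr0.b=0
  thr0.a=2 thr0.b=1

outcome vector order: (thr0.a,thr0.b)
[PSO] allowed = {(0,0), (0,1), (2,0), (2,1)}
PSO∖claimed = {(0,1)}

missing: thr0.a=0 thr0.b=1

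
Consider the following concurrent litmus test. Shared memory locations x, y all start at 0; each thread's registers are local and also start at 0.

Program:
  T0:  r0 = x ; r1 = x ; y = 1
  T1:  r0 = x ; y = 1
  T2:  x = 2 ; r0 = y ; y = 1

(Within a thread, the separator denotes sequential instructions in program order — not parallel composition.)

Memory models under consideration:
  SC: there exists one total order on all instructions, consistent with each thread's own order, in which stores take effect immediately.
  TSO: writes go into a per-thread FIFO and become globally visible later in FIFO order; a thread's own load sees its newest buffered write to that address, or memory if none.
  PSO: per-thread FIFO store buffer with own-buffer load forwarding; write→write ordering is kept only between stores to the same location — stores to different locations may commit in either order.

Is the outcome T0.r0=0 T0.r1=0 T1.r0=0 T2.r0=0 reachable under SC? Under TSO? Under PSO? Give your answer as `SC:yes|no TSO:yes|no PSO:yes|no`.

SC:yes TSO:yes PSO:yes

outcome vector order: (T0.r0,T0.r1,T1.r0,T2.r0)
SC (12): (0,0,0,0); (0,0,0,1); (0,0,2,0); (0,0,2,1); (0,2,0,0); (0,2,0,1); (0,2,2,0); (0,2,2,1); (2,2,0,0); (2,2,0,1); (2,2,2,0); (2,2,2,1)
TSO (12): (0,0,0,0); (0,0,0,1); (0,0,2,0); (0,0,2,1); (0,2,0,0); (0,2,0,1); (0,2,2,0); (0,2,2,1); (2,2,0,0); (2,2,0,1); (2,2,2,0); (2,2,2,1)
PSO (12): (0,0,0,0); (0,0,0,1); (0,0,2,0); (0,0,2,1); (0,2,0,0); (0,2,0,1); (0,2,2,0); (0,2,2,1); (2,2,0,0); (2,2,0,1); (2,2,2,0); (2,2,2,1)
target (0,0,0,0) ∈ {SC,TSO,PSO}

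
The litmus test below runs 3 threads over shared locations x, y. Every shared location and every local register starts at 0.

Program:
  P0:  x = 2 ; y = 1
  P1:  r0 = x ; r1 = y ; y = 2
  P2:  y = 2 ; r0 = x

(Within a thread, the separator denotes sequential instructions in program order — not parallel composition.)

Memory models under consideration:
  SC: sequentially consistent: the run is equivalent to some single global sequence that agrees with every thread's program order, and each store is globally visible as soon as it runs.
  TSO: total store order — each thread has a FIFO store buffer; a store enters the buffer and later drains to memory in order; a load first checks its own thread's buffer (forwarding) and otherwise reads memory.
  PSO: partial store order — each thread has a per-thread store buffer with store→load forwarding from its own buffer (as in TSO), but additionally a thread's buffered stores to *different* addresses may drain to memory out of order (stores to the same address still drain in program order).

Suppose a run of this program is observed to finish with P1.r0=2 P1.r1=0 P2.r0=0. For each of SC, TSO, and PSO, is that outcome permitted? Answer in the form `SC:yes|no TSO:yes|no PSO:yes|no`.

SC:no TSO:yes PSO:yes

outcome vector order: (P1.r0,P1.r1,P2.r0)
SC (11): (0,0,0); (0,0,2); (0,1,0); (0,1,2); (0,2,0); (0,2,2); (2,0,2); (2,1,0); (2,1,2); (2,2,0); (2,2,2)
TSO (12): (0,0,0); (0,0,2); (0,1,0); (0,1,2); (0,2,0); (0,2,2); (2,0,0); (2,0,2); (2,1,0); (2,1,2); (2,2,0); (2,2,2)
PSO (12): (0,0,0); (0,0,2); (0,1,0); (0,1,2); (0,2,0); (0,2,2); (2,0,0); (2,0,2); (2,1,0); (2,1,2); (2,2,0); (2,2,2)
target (2,0,0) ∈ {TSO,PSO}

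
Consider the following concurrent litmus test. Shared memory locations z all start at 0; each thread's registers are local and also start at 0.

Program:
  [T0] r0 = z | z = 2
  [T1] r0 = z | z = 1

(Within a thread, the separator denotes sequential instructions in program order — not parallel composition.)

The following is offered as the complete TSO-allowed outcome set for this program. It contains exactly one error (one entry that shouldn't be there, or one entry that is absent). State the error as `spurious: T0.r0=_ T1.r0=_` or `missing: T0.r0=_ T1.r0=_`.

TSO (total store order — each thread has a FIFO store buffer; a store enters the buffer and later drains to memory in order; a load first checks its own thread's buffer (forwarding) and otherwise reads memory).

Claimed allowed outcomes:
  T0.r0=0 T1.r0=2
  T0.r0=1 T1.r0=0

missing: T0.r0=0 T1.r0=0

outcome vector order: (T0.r0,T1.r0)
under TSO → (0,0) (0,2) (1,0)
TSO∖claimed = {(0,0)}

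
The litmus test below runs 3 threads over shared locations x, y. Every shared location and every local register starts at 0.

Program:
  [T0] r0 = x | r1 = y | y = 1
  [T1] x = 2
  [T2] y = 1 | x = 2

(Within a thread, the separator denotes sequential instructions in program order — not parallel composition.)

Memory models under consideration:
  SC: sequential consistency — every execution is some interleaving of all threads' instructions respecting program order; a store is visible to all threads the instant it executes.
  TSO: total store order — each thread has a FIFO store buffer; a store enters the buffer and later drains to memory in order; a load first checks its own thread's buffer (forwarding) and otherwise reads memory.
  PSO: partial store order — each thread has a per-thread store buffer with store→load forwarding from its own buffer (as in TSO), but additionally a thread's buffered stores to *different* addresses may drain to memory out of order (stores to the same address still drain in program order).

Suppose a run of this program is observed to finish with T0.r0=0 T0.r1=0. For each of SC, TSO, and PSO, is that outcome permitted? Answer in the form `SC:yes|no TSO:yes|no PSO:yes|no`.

SC:yes TSO:yes PSO:yes

outcome vector order: (T0.r0,T0.r1)
SC: 4 outcomes — {00, 01, 20, 21}
TSO: 4 outcomes — {00, 01, 20, 21}
PSO: 4 outcomes — {00, 01, 20, 21}
target 00 ∈ {SC,TSO,PSO}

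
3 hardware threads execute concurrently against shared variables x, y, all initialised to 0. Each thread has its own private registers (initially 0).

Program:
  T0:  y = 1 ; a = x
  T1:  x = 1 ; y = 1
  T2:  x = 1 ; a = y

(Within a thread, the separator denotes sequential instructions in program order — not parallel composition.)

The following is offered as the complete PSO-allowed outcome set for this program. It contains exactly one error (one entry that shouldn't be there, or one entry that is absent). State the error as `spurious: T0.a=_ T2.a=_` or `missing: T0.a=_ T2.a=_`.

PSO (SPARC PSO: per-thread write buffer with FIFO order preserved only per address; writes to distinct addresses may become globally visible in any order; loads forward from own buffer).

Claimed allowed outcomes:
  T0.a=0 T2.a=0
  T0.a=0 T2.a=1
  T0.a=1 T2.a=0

outcome vector order: (T0.a,T2.a)
PSO (4): <0 0> <0 1> <1 0> <1 1>
PSO∖claimed = {<1 1>}

missing: T0.a=1 T2.a=1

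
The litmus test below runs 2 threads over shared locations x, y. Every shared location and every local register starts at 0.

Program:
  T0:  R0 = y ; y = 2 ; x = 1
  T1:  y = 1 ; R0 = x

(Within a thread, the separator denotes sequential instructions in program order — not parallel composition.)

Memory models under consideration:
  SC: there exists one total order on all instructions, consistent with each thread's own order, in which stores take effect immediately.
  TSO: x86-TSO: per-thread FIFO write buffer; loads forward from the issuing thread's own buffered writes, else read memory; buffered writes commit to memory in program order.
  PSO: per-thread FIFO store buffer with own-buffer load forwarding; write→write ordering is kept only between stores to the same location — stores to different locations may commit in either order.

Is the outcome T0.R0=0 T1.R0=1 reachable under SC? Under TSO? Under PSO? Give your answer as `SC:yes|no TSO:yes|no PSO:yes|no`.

SC:yes TSO:yes PSO:yes

outcome vector order: (T0.R0,T1.R0)
SC: 4 outcomes — {00; 01; 10; 11}
TSO: 4 outcomes — {00; 01; 10; 11}
PSO: 4 outcomes — {00; 01; 10; 11}
target 01 ∈ {SC,TSO,PSO}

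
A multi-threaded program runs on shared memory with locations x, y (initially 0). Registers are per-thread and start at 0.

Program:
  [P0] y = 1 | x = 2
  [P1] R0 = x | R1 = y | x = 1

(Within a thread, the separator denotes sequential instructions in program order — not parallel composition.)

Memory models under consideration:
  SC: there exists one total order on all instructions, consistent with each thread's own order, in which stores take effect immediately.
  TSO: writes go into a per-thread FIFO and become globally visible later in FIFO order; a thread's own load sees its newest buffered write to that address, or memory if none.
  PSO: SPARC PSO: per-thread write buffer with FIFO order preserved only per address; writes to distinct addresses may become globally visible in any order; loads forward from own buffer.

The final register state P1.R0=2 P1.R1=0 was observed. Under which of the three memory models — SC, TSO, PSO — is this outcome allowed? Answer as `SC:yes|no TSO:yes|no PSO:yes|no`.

SC:no TSO:no PSO:yes

outcome vector order: (P1.R0,P1.R1)
under SC → 0/0; 0/1; 2/1
under TSO → 0/0; 0/1; 2/1
under PSO → 0/0; 0/1; 2/0; 2/1
target 2/0 ∈ {PSO}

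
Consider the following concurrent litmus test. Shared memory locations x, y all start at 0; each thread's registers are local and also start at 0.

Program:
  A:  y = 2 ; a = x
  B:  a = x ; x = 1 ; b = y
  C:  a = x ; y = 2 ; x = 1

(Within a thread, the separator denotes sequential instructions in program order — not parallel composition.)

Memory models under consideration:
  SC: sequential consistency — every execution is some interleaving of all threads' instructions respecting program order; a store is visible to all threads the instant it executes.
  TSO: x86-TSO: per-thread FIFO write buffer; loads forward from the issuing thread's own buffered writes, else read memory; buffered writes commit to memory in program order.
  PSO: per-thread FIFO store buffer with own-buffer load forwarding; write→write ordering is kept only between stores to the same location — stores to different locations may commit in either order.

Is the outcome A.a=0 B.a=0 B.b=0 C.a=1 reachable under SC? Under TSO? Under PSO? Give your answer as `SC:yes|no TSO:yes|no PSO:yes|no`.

SC:no TSO:yes PSO:yes

outcome vector order: (A.a,B.a,B.b,C.a)
SC (8): 0020; 0021; 0120; 1000; 1001; 1020; 1021; 1120
TSO (10): 0000; 0001; 0020; 0021; 0120; 1000; 1001; 1020; 1021; 1120
PSO (12): 0000; 0001; 0020; 0021; 0100; 0120; 1000; 1001; 1020; 1021; 1100; 1120
target 0001 ∈ {TSO,PSO}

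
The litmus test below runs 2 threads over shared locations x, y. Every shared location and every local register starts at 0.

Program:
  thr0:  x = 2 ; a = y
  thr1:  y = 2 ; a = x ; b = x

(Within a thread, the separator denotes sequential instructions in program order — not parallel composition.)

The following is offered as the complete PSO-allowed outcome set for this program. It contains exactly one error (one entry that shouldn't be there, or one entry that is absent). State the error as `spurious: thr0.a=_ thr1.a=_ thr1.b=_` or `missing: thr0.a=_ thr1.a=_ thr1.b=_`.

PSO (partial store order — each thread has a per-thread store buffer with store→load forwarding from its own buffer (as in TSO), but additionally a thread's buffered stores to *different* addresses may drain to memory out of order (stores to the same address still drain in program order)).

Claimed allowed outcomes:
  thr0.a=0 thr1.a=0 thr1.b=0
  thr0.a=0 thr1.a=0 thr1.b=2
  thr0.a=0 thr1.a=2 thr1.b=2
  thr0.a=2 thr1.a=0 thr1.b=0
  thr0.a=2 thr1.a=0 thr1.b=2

missing: thr0.a=2 thr1.a=2 thr1.b=2

outcome vector order: (thr0.a,thr1.a,thr1.b)
PSO (6): <0 0 0> <0 0 2> <0 2 2> <2 0 0> <2 0 2> <2 2 2>
PSO∖claimed = {<2 2 2>}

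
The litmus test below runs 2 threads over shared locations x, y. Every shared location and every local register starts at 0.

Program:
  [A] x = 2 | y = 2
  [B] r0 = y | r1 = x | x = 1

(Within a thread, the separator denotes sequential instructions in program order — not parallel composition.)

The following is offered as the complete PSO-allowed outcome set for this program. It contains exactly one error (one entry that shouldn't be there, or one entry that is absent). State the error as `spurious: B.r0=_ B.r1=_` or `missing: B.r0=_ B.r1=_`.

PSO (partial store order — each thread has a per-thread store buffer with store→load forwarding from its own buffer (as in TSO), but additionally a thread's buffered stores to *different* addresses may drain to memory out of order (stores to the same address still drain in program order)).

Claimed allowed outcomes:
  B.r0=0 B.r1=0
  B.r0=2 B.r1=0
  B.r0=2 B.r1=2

missing: B.r0=0 B.r1=2

outcome vector order: (B.r0,B.r1)
[PSO] allowed = {00; 02; 20; 22}
PSO∖claimed = {02}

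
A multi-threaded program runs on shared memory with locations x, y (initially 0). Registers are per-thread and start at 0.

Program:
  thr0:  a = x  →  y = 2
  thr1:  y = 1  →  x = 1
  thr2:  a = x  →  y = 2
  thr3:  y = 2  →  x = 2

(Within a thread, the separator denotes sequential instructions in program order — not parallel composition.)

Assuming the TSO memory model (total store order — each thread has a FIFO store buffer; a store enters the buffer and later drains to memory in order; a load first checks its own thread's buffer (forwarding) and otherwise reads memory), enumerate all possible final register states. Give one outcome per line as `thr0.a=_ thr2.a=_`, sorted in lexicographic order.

thr0.a=0 thr2.a=0
thr0.a=0 thr2.a=1
thr0.a=0 thr2.a=2
thr0.a=1 thr2.a=0
thr0.a=1 thr2.a=1
thr0.a=1 thr2.a=2
thr0.a=2 thr2.a=0
thr0.a=2 thr2.a=1
thr0.a=2 thr2.a=2

outcome vector order: (thr0.a,thr2.a)
|TSO outcomes| = 9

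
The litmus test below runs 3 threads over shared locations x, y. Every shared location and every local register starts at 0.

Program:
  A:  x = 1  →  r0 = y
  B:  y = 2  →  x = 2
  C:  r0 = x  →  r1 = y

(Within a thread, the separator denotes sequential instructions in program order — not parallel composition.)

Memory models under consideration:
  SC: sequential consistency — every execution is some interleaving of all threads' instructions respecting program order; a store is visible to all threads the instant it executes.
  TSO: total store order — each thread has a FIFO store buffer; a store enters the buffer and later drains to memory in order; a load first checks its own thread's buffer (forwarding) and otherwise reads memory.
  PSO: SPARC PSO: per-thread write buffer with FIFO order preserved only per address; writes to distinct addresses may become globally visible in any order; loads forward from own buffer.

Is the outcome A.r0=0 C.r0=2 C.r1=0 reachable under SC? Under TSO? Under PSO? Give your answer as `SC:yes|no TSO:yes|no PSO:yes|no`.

SC:no TSO:no PSO:yes

outcome vector order: (A.r0,C.r0,C.r1)
under SC → 000; 002; 010; 012; 022; 200; 202; 210; 212; 222
under TSO → 000; 002; 010; 012; 022; 200; 202; 210; 212; 222
under PSO → 000; 002; 010; 012; 020; 022; 200; 202; 210; 212; 220; 222
target 020 ∈ {PSO}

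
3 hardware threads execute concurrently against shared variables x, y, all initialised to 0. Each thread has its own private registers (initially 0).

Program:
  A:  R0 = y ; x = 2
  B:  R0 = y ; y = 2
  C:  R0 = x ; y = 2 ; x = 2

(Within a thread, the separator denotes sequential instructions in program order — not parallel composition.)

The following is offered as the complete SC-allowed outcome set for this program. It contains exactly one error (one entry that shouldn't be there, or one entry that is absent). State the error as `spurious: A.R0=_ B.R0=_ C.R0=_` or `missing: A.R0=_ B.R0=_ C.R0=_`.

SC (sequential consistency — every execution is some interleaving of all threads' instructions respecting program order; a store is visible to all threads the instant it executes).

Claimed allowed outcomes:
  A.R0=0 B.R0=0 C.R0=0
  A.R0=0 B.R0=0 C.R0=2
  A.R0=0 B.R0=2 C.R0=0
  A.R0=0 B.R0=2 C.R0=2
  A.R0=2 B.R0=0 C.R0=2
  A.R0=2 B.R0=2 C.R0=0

missing: A.R0=2 B.R0=0 C.R0=0

outcome vector order: (A.R0,B.R0,C.R0)
under SC → <0 0 0>, <0 0 2>, <0 2 0>, <0 2 2>, <2 0 0>, <2 0 2>, <2 2 0>
SC∖claimed = {<2 0 0>}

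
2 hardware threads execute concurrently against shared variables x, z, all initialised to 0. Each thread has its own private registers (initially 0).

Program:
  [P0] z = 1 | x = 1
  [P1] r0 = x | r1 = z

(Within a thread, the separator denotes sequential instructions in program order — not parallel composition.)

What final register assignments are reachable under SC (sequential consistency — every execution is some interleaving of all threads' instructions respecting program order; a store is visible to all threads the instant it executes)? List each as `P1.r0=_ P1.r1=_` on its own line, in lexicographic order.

P1.r0=0 P1.r1=0
P1.r0=0 P1.r1=1
P1.r0=1 P1.r1=1

outcome vector order: (P1.r0,P1.r1)
|SC outcomes| = 3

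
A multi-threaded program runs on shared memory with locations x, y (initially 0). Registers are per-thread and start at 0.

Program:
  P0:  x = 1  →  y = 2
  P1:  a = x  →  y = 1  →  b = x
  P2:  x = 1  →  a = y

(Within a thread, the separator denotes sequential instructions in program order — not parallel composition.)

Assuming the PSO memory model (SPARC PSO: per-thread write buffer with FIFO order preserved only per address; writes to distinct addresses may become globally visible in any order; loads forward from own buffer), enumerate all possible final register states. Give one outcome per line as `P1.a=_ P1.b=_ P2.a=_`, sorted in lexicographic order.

outcome vector order: (P1.a,P1.b,P2.a)
|PSO outcomes| = 9

P1.a=0 P1.b=0 P2.a=0
P1.a=0 P1.b=0 P2.a=1
P1.a=0 P1.b=0 P2.a=2
P1.a=0 P1.b=1 P2.a=0
P1.a=0 P1.b=1 P2.a=1
P1.a=0 P1.b=1 P2.a=2
P1.a=1 P1.b=1 P2.a=0
P1.a=1 P1.b=1 P2.a=1
P1.a=1 P1.b=1 P2.a=2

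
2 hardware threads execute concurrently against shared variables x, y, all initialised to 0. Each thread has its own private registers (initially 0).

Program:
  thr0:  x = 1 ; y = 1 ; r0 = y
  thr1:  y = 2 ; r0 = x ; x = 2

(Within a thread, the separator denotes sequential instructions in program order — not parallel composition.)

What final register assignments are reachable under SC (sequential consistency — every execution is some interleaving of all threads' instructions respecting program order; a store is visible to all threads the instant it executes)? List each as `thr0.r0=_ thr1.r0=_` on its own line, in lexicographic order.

thr0.r0=1 thr1.r0=0
thr0.r0=1 thr1.r0=1
thr0.r0=2 thr1.r0=1

outcome vector order: (thr0.r0,thr1.r0)
|SC outcomes| = 3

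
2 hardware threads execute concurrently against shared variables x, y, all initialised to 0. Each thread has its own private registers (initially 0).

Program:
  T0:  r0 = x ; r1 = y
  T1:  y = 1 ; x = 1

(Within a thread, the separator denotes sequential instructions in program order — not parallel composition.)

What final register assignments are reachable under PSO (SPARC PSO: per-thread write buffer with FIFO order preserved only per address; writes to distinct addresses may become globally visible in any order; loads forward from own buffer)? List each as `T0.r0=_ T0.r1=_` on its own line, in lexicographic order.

T0.r0=0 T0.r1=0
T0.r0=0 T0.r1=1
T0.r0=1 T0.r1=0
T0.r0=1 T0.r1=1

outcome vector order: (T0.r0,T0.r1)
|PSO outcomes| = 4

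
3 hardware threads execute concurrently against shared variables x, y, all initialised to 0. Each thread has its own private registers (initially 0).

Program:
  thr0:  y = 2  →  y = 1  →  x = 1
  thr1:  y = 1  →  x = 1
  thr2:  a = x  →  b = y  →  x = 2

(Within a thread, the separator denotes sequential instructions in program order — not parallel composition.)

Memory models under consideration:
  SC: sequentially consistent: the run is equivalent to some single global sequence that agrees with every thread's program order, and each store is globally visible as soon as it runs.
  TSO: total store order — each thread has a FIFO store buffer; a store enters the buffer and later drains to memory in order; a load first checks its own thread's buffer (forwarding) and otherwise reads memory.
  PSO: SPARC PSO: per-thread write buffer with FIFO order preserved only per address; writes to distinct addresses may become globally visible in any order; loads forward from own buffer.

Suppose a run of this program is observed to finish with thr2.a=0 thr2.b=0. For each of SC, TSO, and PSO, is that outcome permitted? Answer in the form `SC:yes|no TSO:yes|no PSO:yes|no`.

SC:yes TSO:yes PSO:yes

outcome vector order: (thr2.a,thr2.b)
SC: 5 outcomes — {(0,0) (0,1) (0,2) (1,1) (1,2)}
TSO: 5 outcomes — {(0,0) (0,1) (0,2) (1,1) (1,2)}
PSO: 6 outcomes — {(0,0) (0,1) (0,2) (1,0) (1,1) (1,2)}
target (0,0) ∈ {SC,TSO,PSO}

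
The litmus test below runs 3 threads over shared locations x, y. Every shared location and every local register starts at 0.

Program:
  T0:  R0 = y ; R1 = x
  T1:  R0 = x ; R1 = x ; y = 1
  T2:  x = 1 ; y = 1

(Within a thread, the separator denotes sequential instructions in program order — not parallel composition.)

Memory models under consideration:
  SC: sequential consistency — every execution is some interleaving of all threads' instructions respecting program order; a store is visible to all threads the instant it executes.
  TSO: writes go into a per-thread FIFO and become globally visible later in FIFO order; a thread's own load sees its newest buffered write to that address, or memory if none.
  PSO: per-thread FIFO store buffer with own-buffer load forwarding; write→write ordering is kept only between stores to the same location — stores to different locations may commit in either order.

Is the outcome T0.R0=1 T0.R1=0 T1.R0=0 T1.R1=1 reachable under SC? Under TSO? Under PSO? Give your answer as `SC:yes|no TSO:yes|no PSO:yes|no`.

SC:no TSO:no PSO:yes

outcome vector order: (T0.R0,T0.R1,T1.R0,T1.R1)
[SC] allowed = {0/0/0/0; 0/0/0/1; 0/0/1/1; 0/1/0/0; 0/1/0/1; 0/1/1/1; 1/0/0/0; 1/1/0/0; 1/1/0/1; 1/1/1/1}
[TSO] allowed = {0/0/0/0; 0/0/0/1; 0/0/1/1; 0/1/0/0; 0/1/0/1; 0/1/1/1; 1/0/0/0; 1/1/0/0; 1/1/0/1; 1/1/1/1}
[PSO] allowed = {0/0/0/0; 0/0/0/1; 0/0/1/1; 0/1/0/0; 0/1/0/1; 0/1/1/1; 1/0/0/0; 1/0/0/1; 1/0/1/1; 1/1/0/0; 1/1/0/1; 1/1/1/1}
target 1/0/0/1 ∈ {PSO}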